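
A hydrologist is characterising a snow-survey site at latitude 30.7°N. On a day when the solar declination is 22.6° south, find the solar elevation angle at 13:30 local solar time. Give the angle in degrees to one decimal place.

Hour angle H = 15° × (13.5 − 12) = 22.50°.
With φ = 30.7°, δ = -22.6°, H = 22.50°: sin φ sin δ = -0.1962, cos φ cos δ cos H = 0.7334, so cos θ_z = 0.5372.
θ_z = arccos(0.5372) = 57.51°, so the elevation is 90° − 57.51° = 32.49°.

32.5°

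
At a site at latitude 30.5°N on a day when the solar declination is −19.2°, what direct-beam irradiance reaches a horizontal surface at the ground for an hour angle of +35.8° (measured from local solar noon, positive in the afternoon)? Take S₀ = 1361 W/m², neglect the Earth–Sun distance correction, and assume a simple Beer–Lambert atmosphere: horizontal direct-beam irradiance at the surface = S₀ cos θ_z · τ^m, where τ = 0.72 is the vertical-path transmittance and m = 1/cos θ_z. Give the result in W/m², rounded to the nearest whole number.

345 W/m²

cos θ_z = sin φ sin δ + cos φ cos δ cos H = (0.5075)(-0.3289) + (0.8616)(0.9444)(0.8111) = 0.4931.
Air mass m = 1/cos θ_z = 1/0.4931 = 2.028; τ^m = 0.72^2.028 = 0.5137.
Surface direct beam = 1361 × 0.4931 × 0.5137 = 344.75 W/m².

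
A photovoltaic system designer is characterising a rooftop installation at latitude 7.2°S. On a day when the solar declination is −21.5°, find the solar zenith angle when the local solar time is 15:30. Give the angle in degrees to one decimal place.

52.6°

Hour angle H = 15° × (15.5 − 12) = 52.50°.
cos θ_z = sin(-7.2°) sin(-21.5°) + cos(-7.2°) cos(-21.5°) cos(52.50°) = 0.0459 + 0.5619 = 0.6078.
θ_z = arccos(0.6078) = 52.57°.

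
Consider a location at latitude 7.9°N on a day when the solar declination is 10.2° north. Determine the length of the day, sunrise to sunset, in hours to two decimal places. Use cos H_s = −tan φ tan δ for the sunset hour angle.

12.19 hours

−tan φ tan δ = −(0.1388)(0.1799) = -0.0250; H_s = arccos(-0.0250) = 91.43°.
Day length = 2 H_s / 15° h⁻¹ = 182.86° / 15 = 12.191 h.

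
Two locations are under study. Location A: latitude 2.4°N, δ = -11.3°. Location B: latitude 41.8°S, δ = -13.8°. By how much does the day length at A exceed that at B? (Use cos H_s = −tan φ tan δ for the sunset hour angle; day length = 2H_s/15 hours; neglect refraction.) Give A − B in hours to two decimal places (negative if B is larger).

-1.76 h

A: H_s = arccos(−tan 2.4° · tan -11.3°) = 89.52°, so 2H_s/15 = 11.9360 h.
B: H_s = arccos(−tan -41.8° · tan -13.8°) = 102.69°, so 2H_s/15 = 13.6920 h.
A − B = 11.9360 − 13.6920 = -1.7560 h.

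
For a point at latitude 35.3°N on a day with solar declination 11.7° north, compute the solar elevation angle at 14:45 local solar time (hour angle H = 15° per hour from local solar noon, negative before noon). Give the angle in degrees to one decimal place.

Hour angle H = 15° × (14.75 − 12) = 41.25°.
With φ = 35.3°, δ = 11.7°, H = 41.25°: sin φ sin δ = 0.1172, cos φ cos δ cos H = 0.6009, so cos θ_z = 0.7181.
θ_z = arccos(0.7181) = 44.10°, so the elevation is 90° − 44.10° = 45.90°.

45.9°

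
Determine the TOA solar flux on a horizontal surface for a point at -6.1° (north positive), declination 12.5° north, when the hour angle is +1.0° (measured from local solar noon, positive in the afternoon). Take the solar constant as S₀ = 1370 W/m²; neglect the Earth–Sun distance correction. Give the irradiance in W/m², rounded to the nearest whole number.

1298 W/m²

cos θ_z = sin φ sin δ + cos φ cos δ cos H = (-0.1063)(0.2164) + (0.9943)(0.9763)(0.9998) = 0.9475.
Top-of-atmosphere irradiance = S₀ cos θ_z = 1370 × 0.9475 = 1298.08 W/m².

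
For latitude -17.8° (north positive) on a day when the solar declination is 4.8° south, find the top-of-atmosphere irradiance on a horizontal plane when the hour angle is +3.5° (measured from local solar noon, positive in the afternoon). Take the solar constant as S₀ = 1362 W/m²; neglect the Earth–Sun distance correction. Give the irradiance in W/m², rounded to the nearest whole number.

1325 W/m²

With φ = -17.8°, δ = -4.8°, H = 3.50°: sin φ sin δ = 0.0256, cos φ cos δ cos H = 0.9470, so cos θ_z = 0.9726.
Top-of-atmosphere irradiance = S₀ cos θ_z = 1362 × 0.9726 = 1324.68 W/m².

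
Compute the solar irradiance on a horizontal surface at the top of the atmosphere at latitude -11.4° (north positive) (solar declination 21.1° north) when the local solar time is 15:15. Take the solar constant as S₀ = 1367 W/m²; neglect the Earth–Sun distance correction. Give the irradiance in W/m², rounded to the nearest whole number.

727 W/m²

Hour angle H = 15° × (15.25 − 12) = 48.75°.
With φ = -11.4°, δ = 21.1°, H = 48.75°: sin φ sin δ = -0.0712, cos φ cos δ cos H = 0.6030, so cos θ_z = 0.5318.
Top-of-atmosphere irradiance = S₀ cos θ_z = 1367 × 0.5318 = 726.97 W/m².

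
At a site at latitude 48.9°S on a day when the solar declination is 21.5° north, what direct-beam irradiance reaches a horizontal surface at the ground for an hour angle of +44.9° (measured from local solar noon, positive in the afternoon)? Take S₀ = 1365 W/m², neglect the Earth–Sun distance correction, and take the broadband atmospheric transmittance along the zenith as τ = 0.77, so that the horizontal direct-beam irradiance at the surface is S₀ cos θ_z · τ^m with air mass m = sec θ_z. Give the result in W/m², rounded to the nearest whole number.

cos θ_z = sin(-48.9°) sin(21.5°) + cos(-48.9°) cos(21.5°) cos(44.90°) = -0.2762 + 0.4332 = 0.1570.
Air mass m = 1/cos θ_z = 1/0.1570 = 6.369; τ^m = 0.77^6.369 = 0.1893.
Surface direct beam = 1365 × 0.1570 × 0.1893 = 40.57 W/m².

41 W/m²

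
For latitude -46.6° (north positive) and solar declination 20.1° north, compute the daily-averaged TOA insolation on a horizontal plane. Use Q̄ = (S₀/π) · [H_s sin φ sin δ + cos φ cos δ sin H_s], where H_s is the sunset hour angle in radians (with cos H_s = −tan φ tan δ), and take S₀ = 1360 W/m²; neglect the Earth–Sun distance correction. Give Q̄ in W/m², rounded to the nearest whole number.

cos H_s = −tan(-46.6°) · tan(20.1°) = 0.3870, so H_s = arccos(0.3870) = 67.23°. In radians, H_s = 1.1734.
H_s sin φ sin δ = 1.1734 × -0.7266 × 0.3437 = -0.2930.
cos φ cos δ sin H_s = 0.6871 × 0.9391 × 0.9221 = 0.5950.
Q̄ = (1360/π) × (-0.2930 + 0.5950) = 432.90 × 0.3020 = 130.74 W/m².

131 W/m²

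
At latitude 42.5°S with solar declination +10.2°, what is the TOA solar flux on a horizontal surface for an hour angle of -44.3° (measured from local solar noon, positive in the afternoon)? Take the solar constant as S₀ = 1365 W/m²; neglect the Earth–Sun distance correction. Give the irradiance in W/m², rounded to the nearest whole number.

546 W/m²

cos θ_z = sin(-42.5°) sin(10.2°) + cos(-42.5°) cos(10.2°) cos(-44.30°) = -0.1196 + 0.5193 = 0.3997.
Top-of-atmosphere irradiance = S₀ cos θ_z = 1365 × 0.3997 = 545.59 W/m².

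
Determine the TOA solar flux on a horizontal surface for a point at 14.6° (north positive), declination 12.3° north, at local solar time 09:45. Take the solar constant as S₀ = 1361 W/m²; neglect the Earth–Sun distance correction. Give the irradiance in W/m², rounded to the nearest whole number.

1143 W/m²

Hour angle H = 15° × (9.75 − 12) = -33.75°.
cos θ_z = sin φ sin δ + cos φ cos δ cos H = (0.2521)(0.2130) + (0.9677)(0.9770)(0.8315) = 0.8398.
Top-of-atmosphere irradiance = S₀ cos θ_z = 1361 × 0.8398 = 1142.97 W/m².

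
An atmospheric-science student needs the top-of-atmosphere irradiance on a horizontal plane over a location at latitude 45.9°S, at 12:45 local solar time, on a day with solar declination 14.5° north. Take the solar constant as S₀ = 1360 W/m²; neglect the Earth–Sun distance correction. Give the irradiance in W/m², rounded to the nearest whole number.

Hour angle H = 15° × (12.75 − 12) = 11.25°.
With φ = -45.9°, δ = 14.5°, H = 11.25°: sin φ sin δ = -0.1798, cos φ cos δ cos H = 0.6608, so cos θ_z = 0.4810.
Top-of-atmosphere irradiance = S₀ cos θ_z = 1360 × 0.4810 = 654.16 W/m².

654 W/m²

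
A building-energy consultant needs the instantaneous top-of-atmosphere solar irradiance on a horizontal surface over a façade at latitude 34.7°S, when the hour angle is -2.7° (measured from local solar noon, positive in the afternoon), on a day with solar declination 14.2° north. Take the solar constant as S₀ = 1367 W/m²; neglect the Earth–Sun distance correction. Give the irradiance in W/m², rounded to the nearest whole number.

897 W/m²

With φ = -34.7°, δ = 14.2°, H = -2.70°: sin φ sin δ = -0.1396, cos φ cos δ cos H = 0.7961, so cos θ_z = 0.6565.
Top-of-atmosphere irradiance = S₀ cos θ_z = 1367 × 0.6565 = 897.44 W/m².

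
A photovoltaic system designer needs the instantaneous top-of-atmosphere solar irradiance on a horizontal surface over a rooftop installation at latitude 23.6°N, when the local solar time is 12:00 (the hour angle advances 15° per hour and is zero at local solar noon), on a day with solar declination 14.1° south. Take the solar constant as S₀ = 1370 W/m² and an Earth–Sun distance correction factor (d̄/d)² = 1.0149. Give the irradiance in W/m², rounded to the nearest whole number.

1100 W/m²

Hour angle H = 15° × (12 − 12) = 0.00°.
With φ = 23.6°, δ = -14.1°, H = 0.00°: sin φ sin δ = -0.0975, cos φ cos δ cos H = 0.8888, so cos θ_z = 0.7913.
Top-of-atmosphere irradiance = S₀ (d̄/d)² cos θ_z = 1370 × 1.0149 × 0.7913 = 1100.23 W/m².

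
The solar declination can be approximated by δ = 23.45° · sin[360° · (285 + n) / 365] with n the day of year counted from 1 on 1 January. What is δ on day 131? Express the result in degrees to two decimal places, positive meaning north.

360 × (285 + 131) / 365 = 410.301°; sin(410.301°) = 0.7694.
δ = 23.45 × 0.7694 = 18.042° ≈ +18.04°.

+18.04°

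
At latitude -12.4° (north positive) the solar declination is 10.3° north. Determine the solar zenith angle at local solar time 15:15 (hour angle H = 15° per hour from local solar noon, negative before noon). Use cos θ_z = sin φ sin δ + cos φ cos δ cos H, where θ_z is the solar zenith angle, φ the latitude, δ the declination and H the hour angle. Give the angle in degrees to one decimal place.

Hour angle H = 15° × (15.25 − 12) = 48.75°.
cos θ_z = sin(-12.4°) sin(10.3°) + cos(-12.4°) cos(10.3°) cos(48.75°) = -0.0384 + 0.6336 = 0.5952.
θ_z = arccos(0.5952) = 53.47°.

53.5°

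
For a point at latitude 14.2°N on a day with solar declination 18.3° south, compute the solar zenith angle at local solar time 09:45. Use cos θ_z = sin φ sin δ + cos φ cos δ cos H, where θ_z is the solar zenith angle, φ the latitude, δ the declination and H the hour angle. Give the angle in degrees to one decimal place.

46.5°

Hour angle H = 15° × (9.75 − 12) = -33.75°.
With φ = 14.2°, δ = -18.3°, H = -33.75°: sin φ sin δ = -0.0770, cos φ cos δ cos H = 0.7653, so cos θ_z = 0.6883.
θ_z = arccos(0.6883) = 46.50°.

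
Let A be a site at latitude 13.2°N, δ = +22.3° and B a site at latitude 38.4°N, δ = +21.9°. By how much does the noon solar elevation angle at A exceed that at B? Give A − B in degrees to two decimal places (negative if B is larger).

A: 90° − |13.2 − (22.3)| = 80.90°.
B: 90° − |38.4 − (21.9)| = 73.50°.
A − B = 80.90 − 73.50 = 7.40°.

+7.40°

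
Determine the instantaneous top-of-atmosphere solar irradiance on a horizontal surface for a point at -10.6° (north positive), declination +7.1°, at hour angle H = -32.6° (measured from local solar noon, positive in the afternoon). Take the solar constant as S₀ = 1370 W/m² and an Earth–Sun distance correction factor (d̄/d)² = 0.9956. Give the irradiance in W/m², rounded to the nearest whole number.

1090 W/m²

With φ = -10.6°, δ = 7.1°, H = -32.60°: sin φ sin δ = -0.0227, cos φ cos δ cos H = 0.8217, so cos θ_z = 0.7990.
Top-of-atmosphere irradiance = S₀ (d̄/d)² cos θ_z = 1370 × 0.9956 × 0.7990 = 1089.81 W/m².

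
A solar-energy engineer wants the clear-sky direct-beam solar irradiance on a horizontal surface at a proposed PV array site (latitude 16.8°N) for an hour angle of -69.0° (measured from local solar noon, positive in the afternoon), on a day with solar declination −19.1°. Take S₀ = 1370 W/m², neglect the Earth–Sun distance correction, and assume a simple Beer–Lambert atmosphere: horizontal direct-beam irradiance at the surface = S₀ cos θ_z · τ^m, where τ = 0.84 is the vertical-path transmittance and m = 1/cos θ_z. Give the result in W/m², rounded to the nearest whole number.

cos θ_z = sin(16.8°) sin(-19.1°) + cos(16.8°) cos(-19.1°) cos(-69.00°) = -0.0946 + 0.3242 = 0.2296.
Air mass m = 1/cos θ_z = 1/0.2296 = 4.355; τ^m = 0.84^4.355 = 0.4680.
Surface direct beam = 1370 × 0.2296 × 0.4680 = 147.21 W/m².

147 W/m²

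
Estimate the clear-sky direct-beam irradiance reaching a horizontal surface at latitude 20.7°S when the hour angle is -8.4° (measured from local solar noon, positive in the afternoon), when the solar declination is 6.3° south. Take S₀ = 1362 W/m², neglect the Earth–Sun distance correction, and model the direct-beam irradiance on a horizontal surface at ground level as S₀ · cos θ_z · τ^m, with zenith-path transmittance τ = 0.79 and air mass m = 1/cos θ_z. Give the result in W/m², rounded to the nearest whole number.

cos θ_z = sin(-20.7°) sin(-6.3°) + cos(-20.7°) cos(-6.3°) cos(-8.40°) = 0.0388 + 0.9198 = 0.9586.
Air mass m = 1/cos θ_z = 1/0.9586 = 1.043; τ^m = 0.79^1.043 = 0.7820.
Surface direct beam = 1362 × 0.9586 × 0.7820 = 1020.99 W/m².

1021 W/m²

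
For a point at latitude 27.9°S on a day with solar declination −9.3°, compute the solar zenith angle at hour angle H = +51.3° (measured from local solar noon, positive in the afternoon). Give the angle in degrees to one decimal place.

51.6°

cos θ_z = sin φ sin δ + cos φ cos δ cos H = (-0.4679)(-0.1616) + (0.8838)(0.9869)(0.6252) = 0.6209.
θ_z = arccos(0.6209) = 51.62°.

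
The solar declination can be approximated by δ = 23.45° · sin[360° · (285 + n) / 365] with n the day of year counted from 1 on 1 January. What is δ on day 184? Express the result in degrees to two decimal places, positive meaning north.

+22.89°

360 × (285 + 184) / 365 = 462.575°; sin(462.575°) = 0.9760.
δ = 23.45 × 0.9760 = 22.887° ≈ +22.89°.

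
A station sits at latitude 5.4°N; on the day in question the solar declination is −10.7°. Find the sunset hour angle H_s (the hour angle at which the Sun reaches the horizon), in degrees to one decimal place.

cos H_s = −tan(5.4°) · tan(-10.7°) = 0.0179, so H_s = arccos(0.0179) = 88.97°.

89.0°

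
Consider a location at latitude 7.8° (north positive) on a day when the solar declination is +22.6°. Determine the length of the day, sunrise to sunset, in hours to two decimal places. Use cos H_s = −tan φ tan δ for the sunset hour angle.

12.44 hours

cos H_s = −tan(7.8°) · tan(22.6°) = -0.0570, so H_s = arccos(-0.0570) = 93.27°.
Day length = 2 H_s / 15° h⁻¹ = 186.54° / 15 = 12.436 h.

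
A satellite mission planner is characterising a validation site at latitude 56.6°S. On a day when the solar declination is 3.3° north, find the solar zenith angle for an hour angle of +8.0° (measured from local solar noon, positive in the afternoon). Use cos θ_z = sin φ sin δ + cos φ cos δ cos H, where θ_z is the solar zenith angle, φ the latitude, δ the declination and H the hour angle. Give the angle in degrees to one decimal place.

With φ = -56.6°, δ = 3.3°, H = 8.00°: sin φ sin δ = -0.0481, cos φ cos δ cos H = 0.5442, so cos θ_z = 0.4961.
θ_z = arccos(0.4961) = 60.26°.

60.3°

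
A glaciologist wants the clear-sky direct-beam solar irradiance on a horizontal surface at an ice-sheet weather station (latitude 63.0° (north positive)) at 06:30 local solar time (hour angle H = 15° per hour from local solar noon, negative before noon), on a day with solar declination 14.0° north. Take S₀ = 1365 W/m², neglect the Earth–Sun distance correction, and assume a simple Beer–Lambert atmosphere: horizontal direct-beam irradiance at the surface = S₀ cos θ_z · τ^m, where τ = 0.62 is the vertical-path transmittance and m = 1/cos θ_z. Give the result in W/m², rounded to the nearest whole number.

Hour angle H = 15° × (6.5 − 12) = -82.50°.
With φ = 63.0°, δ = 14.0°, H = -82.50°: sin φ sin δ = 0.2156, cos φ cos δ cos H = 0.0575, so cos θ_z = 0.2731.
Air mass m = 1/cos θ_z = 1/0.2731 = 3.662; τ^m = 0.62^3.662 = 0.1737.
Surface direct beam = 1365 × 0.2731 × 0.1737 = 64.75 W/m².

65 W/m²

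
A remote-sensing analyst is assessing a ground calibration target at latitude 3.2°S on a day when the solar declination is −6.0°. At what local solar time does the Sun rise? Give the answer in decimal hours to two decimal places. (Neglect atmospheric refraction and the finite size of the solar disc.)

cos H_s = −tan(-3.2°) · tan(-6.0°) = -0.0059, so H_s = arccos(-0.0059) = 90.34°.
Sunrise is at 12 − H_s/15 = 12 − 6.023 = 5.977 h local solar time.

5.98 h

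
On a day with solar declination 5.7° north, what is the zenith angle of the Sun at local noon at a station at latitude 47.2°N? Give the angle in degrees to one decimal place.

41.5°

At local solar noon the hour angle is zero, so the zenith angle is |φ − δ| = |47.2° − (5.7°)| = 41.5°.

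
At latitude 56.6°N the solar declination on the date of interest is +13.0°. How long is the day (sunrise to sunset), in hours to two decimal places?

14.73 hours

The sunset hour angle satisfies cos H_s = −tan φ tan δ = -0.3501, giving H_s = 110.49°.
Day length = 2 H_s / 15° h⁻¹ = 220.98° / 15 = 14.732 h.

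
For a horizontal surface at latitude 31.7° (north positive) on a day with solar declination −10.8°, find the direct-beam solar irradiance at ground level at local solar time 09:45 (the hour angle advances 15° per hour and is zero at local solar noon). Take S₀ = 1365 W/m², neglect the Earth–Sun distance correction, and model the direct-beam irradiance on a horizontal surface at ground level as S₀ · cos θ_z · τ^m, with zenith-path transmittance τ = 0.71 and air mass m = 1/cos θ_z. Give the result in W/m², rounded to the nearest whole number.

Hour angle H = 15° × (9.75 − 12) = -33.75°.
cos θ_z = sin(31.7°) sin(-10.8°) + cos(31.7°) cos(-10.8°) cos(-33.75°) = -0.0985 + 0.6949 = 0.5964.
Air mass m = 1/cos θ_z = 1/0.5964 = 1.677; τ^m = 0.71^1.677 = 0.5631.
Surface direct beam = 1365 × 0.5964 × 0.5631 = 458.41 W/m².

458 W/m²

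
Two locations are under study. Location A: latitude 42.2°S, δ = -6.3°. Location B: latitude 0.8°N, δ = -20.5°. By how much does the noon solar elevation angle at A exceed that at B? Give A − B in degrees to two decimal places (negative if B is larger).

A: 90° − |-42.2 − (-6.3)| = 54.10°.
B: 90° − |0.8 − (-20.5)| = 68.70°.
A − B = 54.10 − 68.70 = -14.60°.

-14.60°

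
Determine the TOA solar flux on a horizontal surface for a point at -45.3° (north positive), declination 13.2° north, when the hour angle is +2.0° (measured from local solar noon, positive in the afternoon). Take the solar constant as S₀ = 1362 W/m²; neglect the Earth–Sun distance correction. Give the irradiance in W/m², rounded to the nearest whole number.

711 W/m²

With φ = -45.3°, δ = 13.2°, H = 2.00°: sin φ sin δ = -0.1623, cos φ cos δ cos H = 0.6844, so cos θ_z = 0.5221.
Top-of-atmosphere irradiance = S₀ cos θ_z = 1362 × 0.5221 = 711.10 W/m².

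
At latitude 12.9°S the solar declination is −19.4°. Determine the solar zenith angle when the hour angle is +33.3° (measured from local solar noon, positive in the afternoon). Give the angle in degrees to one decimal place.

32.6°

cos θ_z = sin(-12.9°) sin(-19.4°) + cos(-12.9°) cos(-19.4°) cos(33.30°) = 0.0742 + 0.7685 = 0.8427.
θ_z = arccos(0.8427) = 32.57°.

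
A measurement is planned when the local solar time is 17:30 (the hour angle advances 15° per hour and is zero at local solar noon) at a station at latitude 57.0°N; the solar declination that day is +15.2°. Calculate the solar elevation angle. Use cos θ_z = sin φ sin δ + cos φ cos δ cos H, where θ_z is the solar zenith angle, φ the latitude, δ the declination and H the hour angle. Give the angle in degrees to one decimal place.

Hour angle H = 15° × (17.5 − 12) = 82.50°.
cos θ_z = sin(57.0°) sin(15.2°) + cos(57.0°) cos(15.2°) cos(82.50°) = 0.2199 + 0.0686 = 0.2885.
θ_z = arccos(0.2885) = 73.23°, so the elevation is 90° − 73.23° = 16.77°.

16.8°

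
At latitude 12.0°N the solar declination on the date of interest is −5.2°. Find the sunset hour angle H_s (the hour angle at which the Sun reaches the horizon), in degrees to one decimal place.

88.9°

−tan φ tan δ = −(0.2126)(-0.0910) = 0.0193; H_s = arccos(0.0193) = 88.89°.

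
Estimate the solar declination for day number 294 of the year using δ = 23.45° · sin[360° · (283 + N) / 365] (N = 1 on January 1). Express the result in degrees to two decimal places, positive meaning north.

-11.40°

360 × (283 + 294) / 365 = 569.096°; sin(569.096°) = -0.4863.
δ = 23.45 × -0.4863 = -11.404° ≈ -11.40°.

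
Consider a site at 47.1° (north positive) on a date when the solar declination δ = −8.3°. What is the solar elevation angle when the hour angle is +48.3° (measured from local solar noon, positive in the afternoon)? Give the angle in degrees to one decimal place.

20.0°

With φ = 47.1°, δ = -8.3°, H = 48.30°: sin φ sin δ = -0.1057, cos φ cos δ cos H = 0.4481, so cos θ_z = 0.3424.
θ_z = arccos(0.3424) = 69.98°, so the elevation is 90° − 69.98° = 20.02°.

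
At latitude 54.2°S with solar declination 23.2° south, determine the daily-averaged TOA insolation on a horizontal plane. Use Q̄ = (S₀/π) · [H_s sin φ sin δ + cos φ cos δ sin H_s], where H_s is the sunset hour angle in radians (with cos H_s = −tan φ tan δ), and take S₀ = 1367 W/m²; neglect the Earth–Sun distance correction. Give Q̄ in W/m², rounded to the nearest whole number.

495 W/m²

−tan φ tan δ = −(-1.3865)(-0.4286) = -0.5943; H_s = arccos(-0.5943) = 126.46°. In radians, H_s = 2.2071.
H_s sin φ sin δ = 2.2071 × -0.8111 × -0.3939 = 0.7052.
cos φ cos δ sin H_s = 0.5850 × 0.9191 × 0.8043 = 0.4325.
Q̄ = (1367/π) × (0.7052 + 0.4325) = 435.13 × 1.1377 = 495.05 W/m².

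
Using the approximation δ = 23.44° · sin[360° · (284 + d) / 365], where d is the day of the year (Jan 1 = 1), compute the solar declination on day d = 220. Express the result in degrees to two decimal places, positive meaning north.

+15.96°

360 × (284 + 220) / 365 = 497.096°; sin(497.096°) = 0.6808.
δ = 23.44 × 0.6808 = 15.958° ≈ +15.96°.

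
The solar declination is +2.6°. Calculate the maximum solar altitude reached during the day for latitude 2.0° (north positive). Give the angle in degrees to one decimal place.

89.4°

At local solar noon the hour angle is zero, so the elevation is 90° − |φ − δ| = 90° − |2.0° − (2.6°)| = 90° − 0.6° = 89.4°.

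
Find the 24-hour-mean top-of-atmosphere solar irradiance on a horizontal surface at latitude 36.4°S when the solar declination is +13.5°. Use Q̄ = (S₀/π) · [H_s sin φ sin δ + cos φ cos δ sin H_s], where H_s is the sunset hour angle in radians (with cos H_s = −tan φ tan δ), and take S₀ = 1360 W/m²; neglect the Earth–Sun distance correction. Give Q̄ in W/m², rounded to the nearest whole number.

250 W/m²

The sunset hour angle satisfies cos H_s = −tan φ tan δ = 0.1770, giving H_s = 79.80°. In radians, H_s = 1.3928.
H_s sin φ sin δ = 1.3928 × -0.5934 × 0.2334 = -0.1929.
cos φ cos δ sin H_s = 0.8049 × 0.9724 × 0.9842 = 0.7703.
Q̄ = (1360/π) × (-0.1929 + 0.7703) = 432.90 × 0.5774 = 249.96 W/m².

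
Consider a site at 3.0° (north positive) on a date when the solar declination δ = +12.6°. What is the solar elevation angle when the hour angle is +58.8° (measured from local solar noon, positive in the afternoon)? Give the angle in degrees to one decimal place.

cos θ_z = sin φ sin δ + cos φ cos δ cos H = (0.0523)(0.2181) + (0.9986)(0.9759)(0.5180) = 0.5162.
θ_z = arccos(0.5162) = 58.92°, so the elevation is 90° − 58.92° = 31.08°.

31.1°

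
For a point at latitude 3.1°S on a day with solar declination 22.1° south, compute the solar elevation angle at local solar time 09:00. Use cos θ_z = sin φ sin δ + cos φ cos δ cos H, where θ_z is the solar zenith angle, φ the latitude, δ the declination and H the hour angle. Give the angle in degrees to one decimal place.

Hour angle H = 15° × (9 − 12) = -45.00°.
cos θ_z = sin φ sin δ + cos φ cos δ cos H = (-0.0541)(-0.3762) + (0.9985)(0.9265)(0.7071) = 0.6745.
θ_z = arccos(0.6745) = 47.58°, so the elevation is 90° − 47.58° = 42.42°.

42.4°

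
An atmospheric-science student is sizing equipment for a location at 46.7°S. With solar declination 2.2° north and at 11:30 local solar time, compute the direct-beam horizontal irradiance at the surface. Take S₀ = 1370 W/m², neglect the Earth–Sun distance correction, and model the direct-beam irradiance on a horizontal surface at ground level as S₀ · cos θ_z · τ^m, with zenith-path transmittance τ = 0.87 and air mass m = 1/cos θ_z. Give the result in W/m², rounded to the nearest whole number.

Hour angle H = 15° × (11.5 − 12) = -7.50°.
cos θ_z = sin(-46.7°) sin(2.2°) + cos(-46.7°) cos(2.2°) cos(-7.50°) = -0.0279 + 0.6794 = 0.6515.
Air mass m = 1/cos θ_z = 1/0.6515 = 1.535; τ^m = 0.87^1.535 = 0.8075.
Surface direct beam = 1370 × 0.6515 × 0.8075 = 720.74 W/m².

721 W/m²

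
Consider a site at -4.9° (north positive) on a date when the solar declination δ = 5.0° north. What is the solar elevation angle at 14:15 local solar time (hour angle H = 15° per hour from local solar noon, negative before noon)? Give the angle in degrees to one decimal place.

54.9°

Hour angle H = 15° × (14.25 − 12) = 33.75°.
cos θ_z = sin(-4.9°) sin(5.0°) + cos(-4.9°) cos(5.0°) cos(33.75°) = -0.0074 + 0.8253 = 0.8179.
θ_z = arccos(0.8179) = 35.12°, so the elevation is 90° − 35.12° = 54.88°.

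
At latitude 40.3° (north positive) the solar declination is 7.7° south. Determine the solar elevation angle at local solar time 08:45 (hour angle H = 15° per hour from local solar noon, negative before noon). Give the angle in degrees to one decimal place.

Hour angle H = 15° × (8.75 − 12) = -48.75°.
cos θ_z = sin φ sin δ + cos φ cos δ cos H = (0.6468)(-0.1340) + (0.7627)(0.9910)(0.6593) = 0.4117.
θ_z = arccos(0.4117) = 65.69°, so the elevation is 90° − 65.69° = 24.31°.

24.3°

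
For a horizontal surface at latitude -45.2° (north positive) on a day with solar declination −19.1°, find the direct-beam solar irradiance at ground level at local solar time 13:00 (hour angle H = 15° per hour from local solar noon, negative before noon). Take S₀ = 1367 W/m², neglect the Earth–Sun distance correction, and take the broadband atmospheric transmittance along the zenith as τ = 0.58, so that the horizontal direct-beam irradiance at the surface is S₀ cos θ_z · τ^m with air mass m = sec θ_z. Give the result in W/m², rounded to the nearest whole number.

Hour angle H = 15° × (13 − 12) = 15.00°.
cos θ_z = sin φ sin δ + cos φ cos δ cos H = (-0.7096)(-0.3272) + (0.7046)(0.9449)(0.9659) = 0.8753.
Air mass m = 1/cos θ_z = 1/0.8753 = 1.142; τ^m = 0.58^1.142 = 0.5368.
Surface direct beam = 1367 × 0.8753 × 0.5368 = 642.30 W/m².

642 W/m²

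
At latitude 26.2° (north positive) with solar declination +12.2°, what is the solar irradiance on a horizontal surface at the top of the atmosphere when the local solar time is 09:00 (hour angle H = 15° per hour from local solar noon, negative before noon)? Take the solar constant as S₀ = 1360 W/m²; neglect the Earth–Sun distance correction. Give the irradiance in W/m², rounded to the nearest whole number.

970 W/m²

Hour angle H = 15° × (9 − 12) = -45.00°.
With φ = 26.2°, δ = 12.2°, H = -45.00°: sin φ sin δ = 0.0933, cos φ cos δ cos H = 0.6201, so cos θ_z = 0.7134.
Top-of-atmosphere irradiance = S₀ cos θ_z = 1360 × 0.7134 = 970.22 W/m².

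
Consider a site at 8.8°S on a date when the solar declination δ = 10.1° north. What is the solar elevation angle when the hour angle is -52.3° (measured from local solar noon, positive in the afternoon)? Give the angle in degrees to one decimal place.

34.6°

With φ = -8.8°, δ = 10.1°, H = -52.30°: sin φ sin δ = -0.0268, cos φ cos δ cos H = 0.5950, so cos θ_z = 0.5682.
θ_z = arccos(0.5682) = 55.38°, so the elevation is 90° − 55.38° = 34.62°.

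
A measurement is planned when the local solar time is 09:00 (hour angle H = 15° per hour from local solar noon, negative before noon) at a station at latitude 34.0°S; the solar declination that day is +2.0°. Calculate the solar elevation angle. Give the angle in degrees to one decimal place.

34.5°

Hour angle H = 15° × (9 − 12) = -45.00°.
cos θ_z = sin(-34.0°) sin(2.0°) + cos(-34.0°) cos(2.0°) cos(-45.00°) = -0.0195 + 0.5859 = 0.5664.
θ_z = arccos(0.5664) = 55.50°, so the elevation is 90° − 55.50° = 34.50°.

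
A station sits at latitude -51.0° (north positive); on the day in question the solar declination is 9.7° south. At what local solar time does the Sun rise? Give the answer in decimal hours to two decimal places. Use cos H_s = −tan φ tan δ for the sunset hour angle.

5.19 h

cos H_s = −tan(-51.0°) · tan(-9.7°) = -0.2111, so H_s = arccos(-0.2111) = 102.19°.
Sunrise is at 12 − H_s/15 = 12 − 6.813 = 5.187 h local solar time.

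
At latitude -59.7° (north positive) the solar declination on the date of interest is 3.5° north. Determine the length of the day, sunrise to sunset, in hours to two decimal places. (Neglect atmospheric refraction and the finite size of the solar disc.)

11.20 hours

cos H_s = −tan(-59.7°) · tan(3.5°) = 0.1047, so H_s = arccos(0.1047) = 83.99°.
Day length = 2 H_s / 15° h⁻¹ = 167.98° / 15 = 11.199 h.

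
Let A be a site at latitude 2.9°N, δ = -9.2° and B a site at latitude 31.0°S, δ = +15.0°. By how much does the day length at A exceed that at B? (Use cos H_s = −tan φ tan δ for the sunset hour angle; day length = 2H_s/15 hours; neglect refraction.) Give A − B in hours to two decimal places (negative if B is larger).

+1.17 h

A: H_s = arccos(−tan 2.9° · tan -9.2°) = 89.53°, so 2H_s/15 = 11.9373 h.
B: H_s = arccos(−tan -31.0° · tan 15.0°) = 80.74°, so 2H_s/15 = 10.7653 h.
A − B = 11.9373 − 10.7653 = 1.1720 h.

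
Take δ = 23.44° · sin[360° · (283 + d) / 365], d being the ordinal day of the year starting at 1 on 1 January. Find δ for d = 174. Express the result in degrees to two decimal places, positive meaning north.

360 × (283 + 174) / 365 = 450.740°; sin(450.740°) = 0.9999.
δ = 23.44 × 0.9999 = 23.438° ≈ +23.44°.

+23.44°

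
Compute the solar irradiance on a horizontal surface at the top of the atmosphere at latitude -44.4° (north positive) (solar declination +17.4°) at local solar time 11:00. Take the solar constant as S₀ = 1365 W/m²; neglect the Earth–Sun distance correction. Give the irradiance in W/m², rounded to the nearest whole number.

613 W/m²

Hour angle H = 15° × (11 − 12) = -15.00°.
cos θ_z = sin(-44.4°) sin(17.4°) + cos(-44.4°) cos(17.4°) cos(-15.00°) = -0.2092 + 0.6585 = 0.4493.
Top-of-atmosphere irradiance = S₀ cos θ_z = 1365 × 0.4493 = 613.29 W/m².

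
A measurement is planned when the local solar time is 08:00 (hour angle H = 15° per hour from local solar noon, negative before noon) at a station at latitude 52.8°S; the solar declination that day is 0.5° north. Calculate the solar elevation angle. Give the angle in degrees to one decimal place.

Hour angle H = 15° × (8 − 12) = -60.00°.
With φ = -52.8°, δ = 0.5°, H = -60.00°: sin φ sin δ = -0.0070, cos φ cos δ cos H = 0.3023, so cos θ_z = 0.2953.
θ_z = arccos(0.2953) = 72.82°, so the elevation is 90° − 72.82° = 17.18°.

17.2°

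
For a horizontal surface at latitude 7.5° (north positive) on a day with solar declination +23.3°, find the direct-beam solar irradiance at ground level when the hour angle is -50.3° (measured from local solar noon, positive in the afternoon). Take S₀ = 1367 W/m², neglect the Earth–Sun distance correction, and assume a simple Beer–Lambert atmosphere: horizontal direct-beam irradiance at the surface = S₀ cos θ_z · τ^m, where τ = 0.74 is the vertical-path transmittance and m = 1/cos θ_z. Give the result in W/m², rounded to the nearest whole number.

cos θ_z = sin(7.5°) sin(23.3°) + cos(7.5°) cos(23.3°) cos(-50.30°) = 0.0516 + 0.5817 = 0.6333.
Air mass m = 1/cos θ_z = 1/0.6333 = 1.579; τ^m = 0.74^1.579 = 0.6216.
Surface direct beam = 1367 × 0.6333 × 0.6216 = 538.13 W/m².

538 W/m²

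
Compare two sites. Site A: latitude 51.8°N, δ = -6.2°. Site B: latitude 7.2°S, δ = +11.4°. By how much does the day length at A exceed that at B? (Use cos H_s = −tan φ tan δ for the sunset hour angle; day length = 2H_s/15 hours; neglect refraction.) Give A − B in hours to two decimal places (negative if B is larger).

A: H_s = arccos(−tan 51.8° · tan -6.2°) = 82.06°, so 2H_s/15 = 10.9413 h.
B: H_s = arccos(−tan -7.2° · tan 11.4°) = 88.54°, so 2H_s/15 = 11.8053 h.
A − B = 10.9413 − 11.8053 = -0.8640 h.

-0.86 h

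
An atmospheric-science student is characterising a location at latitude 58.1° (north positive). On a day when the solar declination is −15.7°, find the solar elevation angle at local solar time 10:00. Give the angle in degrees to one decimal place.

12.2°

Hour angle H = 15° × (10 − 12) = -30.00°.
cos θ_z = sin φ sin δ + cos φ cos δ cos H = (0.8490)(-0.2706) + (0.5284)(0.9627)(0.8660) = 0.2108.
θ_z = arccos(0.2108) = 77.83°, so the elevation is 90° − 77.83° = 12.17°.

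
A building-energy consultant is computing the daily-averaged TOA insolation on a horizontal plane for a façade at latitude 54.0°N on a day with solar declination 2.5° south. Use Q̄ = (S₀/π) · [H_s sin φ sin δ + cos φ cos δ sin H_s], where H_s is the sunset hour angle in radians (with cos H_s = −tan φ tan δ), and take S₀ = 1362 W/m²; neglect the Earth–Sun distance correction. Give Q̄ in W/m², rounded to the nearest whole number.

cos H_s = −tan(54.0°) · tan(-2.5°) = 0.0601, so H_s = arccos(0.0601) = 86.55°. In radians, H_s = 1.5106.
H_s sin φ sin δ = 1.5106 × 0.8090 × -0.0436 = -0.0533.
cos φ cos δ sin H_s = 0.5878 × 0.9990 × 0.9982 = 0.5862.
Q̄ = (1362/π) × (-0.0533 + 0.5862) = 433.54 × 0.5329 = 231.03 W/m².

231 W/m²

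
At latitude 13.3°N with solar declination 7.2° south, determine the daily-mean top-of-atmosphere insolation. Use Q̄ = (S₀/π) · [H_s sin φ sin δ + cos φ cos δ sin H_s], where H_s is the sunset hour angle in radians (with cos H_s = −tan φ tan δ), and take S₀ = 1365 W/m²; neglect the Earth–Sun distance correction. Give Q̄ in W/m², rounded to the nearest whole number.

400 W/m²

cos H_s = −tan(13.3°) · tan(-7.2°) = 0.0299, so H_s = arccos(0.0299) = 88.29°. In radians, H_s = 1.5410.
H_s sin φ sin δ = 1.5410 × 0.2300 × -0.1253 = -0.0444.
cos φ cos δ sin H_s = 0.9732 × 0.9921 × 0.9996 = 0.9651.
Q̄ = (1365/π) × (-0.0444 + 0.9651) = 434.49 × 0.9207 = 400.03 W/m².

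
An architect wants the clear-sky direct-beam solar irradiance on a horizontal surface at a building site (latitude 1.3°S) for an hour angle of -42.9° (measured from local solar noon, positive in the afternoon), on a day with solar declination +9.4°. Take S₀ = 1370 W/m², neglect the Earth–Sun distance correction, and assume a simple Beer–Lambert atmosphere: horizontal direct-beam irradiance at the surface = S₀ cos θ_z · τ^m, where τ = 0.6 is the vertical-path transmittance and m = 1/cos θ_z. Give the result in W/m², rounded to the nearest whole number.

With φ = -1.3°, δ = 9.4°, H = -42.90°: sin φ sin δ = -0.0037, cos φ cos δ cos H = 0.7225, so cos θ_z = 0.7188.
Air mass m = 1/cos θ_z = 1/0.7188 = 1.391; τ^m = 0.6^1.391 = 0.4914.
Surface direct beam = 1370 × 0.7188 × 0.4914 = 483.91 W/m².

484 W/m²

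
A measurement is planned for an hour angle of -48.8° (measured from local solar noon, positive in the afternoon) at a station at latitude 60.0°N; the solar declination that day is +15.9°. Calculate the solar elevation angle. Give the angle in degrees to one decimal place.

cos θ_z = sin(60.0°) sin(15.9°) + cos(60.0°) cos(15.9°) cos(-48.80°) = 0.2373 + 0.3167 = 0.5540.
θ_z = arccos(0.5540) = 56.36°, so the elevation is 90° − 56.36° = 33.64°.

33.6°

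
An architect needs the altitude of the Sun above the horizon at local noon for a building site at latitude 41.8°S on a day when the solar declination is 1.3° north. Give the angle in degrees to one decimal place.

At local solar noon the hour angle is zero, so the elevation is 90° − |φ − δ| = 90° − |-41.8° − (1.3°)| = 90° − 43.1° = 46.9°.

46.9°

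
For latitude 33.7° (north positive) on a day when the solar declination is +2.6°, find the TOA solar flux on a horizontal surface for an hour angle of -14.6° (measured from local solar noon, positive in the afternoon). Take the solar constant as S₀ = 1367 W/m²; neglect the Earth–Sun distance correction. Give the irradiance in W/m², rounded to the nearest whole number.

1134 W/m²

cos θ_z = sin(33.7°) sin(2.6°) + cos(33.7°) cos(2.6°) cos(-14.60°) = 0.0252 + 0.8043 = 0.8295.
Top-of-atmosphere irradiance = S₀ cos θ_z = 1367 × 0.8295 = 1133.93 W/m².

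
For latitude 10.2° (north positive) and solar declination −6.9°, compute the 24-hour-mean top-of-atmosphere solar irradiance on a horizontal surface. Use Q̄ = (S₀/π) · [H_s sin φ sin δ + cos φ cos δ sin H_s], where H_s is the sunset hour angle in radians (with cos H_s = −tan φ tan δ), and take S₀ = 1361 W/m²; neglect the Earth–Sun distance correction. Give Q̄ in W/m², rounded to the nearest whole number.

cos H_s = −tan(10.2°) · tan(-6.9°) = 0.0218, so H_s = arccos(0.0218) = 88.75°. In radians, H_s = 1.5490.
H_s sin φ sin δ = 1.5490 × 0.1771 × -0.1201 = -0.0329.
cos φ cos δ sin H_s = 0.9842 × 0.9928 × 0.9998 = 0.9769.
Q̄ = (1361/π) × (-0.0329 + 0.9769) = 433.22 × 0.9440 = 408.96 W/m².

409 W/m²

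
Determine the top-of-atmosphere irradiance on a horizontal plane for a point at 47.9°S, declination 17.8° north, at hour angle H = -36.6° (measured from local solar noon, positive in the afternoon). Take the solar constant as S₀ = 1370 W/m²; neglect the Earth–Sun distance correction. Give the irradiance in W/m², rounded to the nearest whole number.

391 W/m²

With φ = -47.9°, δ = 17.8°, H = -36.60°: sin φ sin δ = -0.2268, cos φ cos δ cos H = 0.5125, so cos θ_z = 0.2857.
Top-of-atmosphere irradiance = S₀ cos θ_z = 1370 × 0.2857 = 391.41 W/m².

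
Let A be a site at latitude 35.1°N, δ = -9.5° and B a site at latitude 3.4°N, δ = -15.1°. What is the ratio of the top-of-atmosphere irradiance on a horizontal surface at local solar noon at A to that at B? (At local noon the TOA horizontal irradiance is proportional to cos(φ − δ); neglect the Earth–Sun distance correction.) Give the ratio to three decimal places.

0.751

A: cos θ_z = cos(35.1° − (-9.5°)) = 0.7120.
B: cos θ_z = cos(3.4° − (-15.1°)) = 0.9483.
Ratio A/B = 0.7120 / 0.9483 = 0.7508.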